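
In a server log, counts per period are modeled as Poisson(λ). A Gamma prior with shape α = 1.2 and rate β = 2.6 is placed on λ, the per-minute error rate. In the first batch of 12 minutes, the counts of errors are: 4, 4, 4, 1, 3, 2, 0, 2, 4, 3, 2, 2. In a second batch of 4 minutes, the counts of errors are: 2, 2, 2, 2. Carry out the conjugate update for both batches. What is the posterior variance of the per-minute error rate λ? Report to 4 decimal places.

0.1162

With a Gamma(shape α, rate β) prior, the Poisson likelihood is conjugate: the posterior is Gamma(α + ΣXᵢ, β + n).
Batch 1: sum of counts S = 31 over n = 12 minutes.
After batch 1: Gamma(α+S, β+n) = Gamma(1.2+31, 2.6+12) = Gamma(32.2, 14.6).
Batch 2: sum of counts S = 8 over n = 4 minutes.
After batch 2: Gamma(α+S, β+n) = Gamma(32.2+8, 14.6+4) = Gamma(40.2, 18.6).
Var = α/β² = 40.2/18.6² = 0.1162.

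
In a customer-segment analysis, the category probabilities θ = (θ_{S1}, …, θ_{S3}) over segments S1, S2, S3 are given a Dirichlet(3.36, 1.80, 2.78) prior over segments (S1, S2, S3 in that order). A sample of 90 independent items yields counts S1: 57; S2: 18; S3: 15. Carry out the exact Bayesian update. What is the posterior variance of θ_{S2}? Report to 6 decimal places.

0.001630

The Dirichlet prior is conjugate to the Multinomial likelihood: each posterior αⱼ = prior αⱼ + observed count nⱼ.
Posterior concentration: (60.36, 19.80, 17.78), total = 97.94.
Var[θ_j] = α_j(Σα−α_j)/((Σα)²(Σα+1)) = 19.80·78.14/(97.94²·98.94) = 0.001630.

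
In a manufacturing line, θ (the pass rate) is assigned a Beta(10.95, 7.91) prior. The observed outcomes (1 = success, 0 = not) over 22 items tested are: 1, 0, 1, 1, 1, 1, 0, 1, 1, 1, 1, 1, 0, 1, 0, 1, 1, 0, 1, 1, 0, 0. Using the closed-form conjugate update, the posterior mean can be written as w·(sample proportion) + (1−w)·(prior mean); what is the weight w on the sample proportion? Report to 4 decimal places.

The Beta prior is conjugate to a Binomial/Bernoulli likelihood; the update adds successes to α and failures to β.
Posterior mean = (α₀+k)/(α₀+β₀+n) = [n/(α₀+β₀+n)]·(k/n) + [(α₀+β₀)/(α₀+β₀+n)]·α₀/(α₀+β₀), so only n and the prior enter the weight.
The weight on the data is w = n/(α₀+β₀+n) = 22/(10.95+7.91+22) = 22/40.86 = 0.5384.

0.5384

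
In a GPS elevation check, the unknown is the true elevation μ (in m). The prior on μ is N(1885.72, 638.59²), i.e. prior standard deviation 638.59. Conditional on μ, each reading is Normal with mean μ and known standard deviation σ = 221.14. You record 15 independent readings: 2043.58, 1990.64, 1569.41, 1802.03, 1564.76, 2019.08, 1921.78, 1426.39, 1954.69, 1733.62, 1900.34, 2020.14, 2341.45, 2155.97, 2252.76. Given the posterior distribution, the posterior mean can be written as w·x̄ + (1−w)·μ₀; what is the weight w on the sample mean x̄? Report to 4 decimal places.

0.9921

For Normal data with known variance σ², a Normal(μ₀, σ₀²) prior on μ is conjugate. Posterior precision = 1/σ₀² + n/σ²; posterior mean is the precision-weighted average of μ₀ and x̄.
σ₀² = 638.59² = 407797.1881, σ² = 221.14² = 48902.8996. Prior precision 1/σ₀² = 1/407797.1881; data precision n/σ² = 15/48902.8996.
w = (n/σ²)/(1/σ₀² + n/σ²) = n·σ₀²/(σ² + n·σ₀²) = 15·407797.1881/(48902.8996 + 15·407797.1881) = 6116957.8215/6165860.7211 = 0.9921.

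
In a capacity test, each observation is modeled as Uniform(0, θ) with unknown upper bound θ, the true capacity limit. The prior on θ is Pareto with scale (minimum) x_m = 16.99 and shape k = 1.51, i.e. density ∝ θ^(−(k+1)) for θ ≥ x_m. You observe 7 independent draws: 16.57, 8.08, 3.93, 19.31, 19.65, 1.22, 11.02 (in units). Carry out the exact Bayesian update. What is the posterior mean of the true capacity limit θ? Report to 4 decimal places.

A Pareto(scale x_m, shape k) prior on the upper bound θ of Uniform(0, θ) is conjugate: posterior is Pareto(max(x_m, max xᵢ), k + n).
Sample maximum = 19.65; prior scale x_m = 16.99 → posterior scale = max = 19.65.
Posterior shape = 1.51 + 7 = 8.51.
E[θ|data] = k·x_m/(k−1) = 8.51·19.65/7.51 = 22.2665.

22.2665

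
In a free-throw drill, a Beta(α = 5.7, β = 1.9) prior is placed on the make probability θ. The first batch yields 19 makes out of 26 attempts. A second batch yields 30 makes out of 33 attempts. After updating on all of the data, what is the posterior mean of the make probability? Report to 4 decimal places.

The Beta prior is conjugate to a Binomial/Bernoulli likelihood; the update adds successes to α and failures to β.
After batch 1: Beta(5.7+19, 1.9+7) = Beta(24.7, 8.9).
After batch 2: Beta(24.7+30, 8.9+3) = Beta(54.7, 11.9).
Posterior mean = α/(α+β) = 54.7/66.6 = 0.8213.

0.8213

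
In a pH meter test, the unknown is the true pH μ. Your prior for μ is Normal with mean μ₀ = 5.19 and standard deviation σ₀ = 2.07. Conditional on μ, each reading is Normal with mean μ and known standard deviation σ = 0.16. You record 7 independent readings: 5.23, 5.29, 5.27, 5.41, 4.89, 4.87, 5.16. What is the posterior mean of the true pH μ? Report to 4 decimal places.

5.1600

For Normal data with known variance σ², a Normal(μ₀, σ₀²) prior on μ is conjugate. Posterior precision = 1/σ₀² + n/σ²; posterior mean is the precision-weighted average of μ₀ and x̄.
Σxᵢ = 5.23 + 5.29 + 5.27 + 5.41 + 4.89 + 4.87 + 5.16 = 36.12, so n·x̄ = 36.12.
σ₀² = 2.07² = 4.2849, σ² = 0.16² = 0.0256; σ² + n·σ₀² = 0.0256 + 7·4.2849 = 30.0199.
Posterior mean = (μ₀/σ₀² + n·x̄/σ²)/(1/σ₀² + n/σ²) = (σ²·μ₀ + σ₀²·n·x̄)/(σ² + n·σ₀²) = (0.0256·5.19 + 4.2849·36.12)/30.0199 = 154.903452/30.0199 = 5.1600.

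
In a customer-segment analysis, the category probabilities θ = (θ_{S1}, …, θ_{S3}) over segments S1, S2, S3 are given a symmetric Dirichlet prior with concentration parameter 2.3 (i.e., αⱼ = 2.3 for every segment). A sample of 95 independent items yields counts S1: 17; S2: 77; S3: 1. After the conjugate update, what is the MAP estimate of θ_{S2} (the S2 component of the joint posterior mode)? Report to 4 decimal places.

0.7917

The Dirichlet prior is conjugate to the Multinomial likelihood: each posterior αⱼ = prior αⱼ + observed count nⱼ.
Posterior concentration: (19.3, 79.3, 3.3), total = 101.9.
Joint mode component: (α_{S2}−1)/(Σα−K) = 78.3/98.9 = 0.7917.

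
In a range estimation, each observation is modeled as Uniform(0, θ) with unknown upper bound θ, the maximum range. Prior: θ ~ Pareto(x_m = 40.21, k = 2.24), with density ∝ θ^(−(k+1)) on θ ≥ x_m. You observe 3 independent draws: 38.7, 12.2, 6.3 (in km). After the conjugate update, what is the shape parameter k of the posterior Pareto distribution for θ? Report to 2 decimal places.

A Pareto(scale x_m, shape k) prior on the upper bound θ of Uniform(0, θ) is conjugate: posterior is Pareto(max(x_m, max xᵢ), k + n).
Sample maximum = 38.7; prior scale x_m = 40.21 → posterior scale = max = 40.21.
Posterior shape = 2.24 + 3 = 5.24.
Posterior shape k = 5.24.

5.24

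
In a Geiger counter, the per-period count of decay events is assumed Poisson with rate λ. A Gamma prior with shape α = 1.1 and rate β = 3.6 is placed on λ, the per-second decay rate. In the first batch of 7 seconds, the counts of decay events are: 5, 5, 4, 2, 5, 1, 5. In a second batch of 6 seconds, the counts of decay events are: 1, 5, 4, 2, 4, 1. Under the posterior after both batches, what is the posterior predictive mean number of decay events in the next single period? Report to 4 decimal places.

With a Gamma(shape α, rate β) prior, the Poisson likelihood is conjugate: the posterior is Gamma(α + ΣXᵢ, β + n).
Batch 1: sum of counts S = 27 over n = 7 seconds.
After batch 1: Gamma(α+S, β+n) = Gamma(1.1+27, 3.6+7) = Gamma(28.1, 10.6).
Batch 2: sum of counts S = 17 over n = 6 seconds.
After batch 2: Gamma(α+S, β+n) = Gamma(28.1+17, 10.6+6) = Gamma(45.1, 16.6).
The predictive distribution for one future period is NegBinom with mean α/β = 2.7169.

2.7169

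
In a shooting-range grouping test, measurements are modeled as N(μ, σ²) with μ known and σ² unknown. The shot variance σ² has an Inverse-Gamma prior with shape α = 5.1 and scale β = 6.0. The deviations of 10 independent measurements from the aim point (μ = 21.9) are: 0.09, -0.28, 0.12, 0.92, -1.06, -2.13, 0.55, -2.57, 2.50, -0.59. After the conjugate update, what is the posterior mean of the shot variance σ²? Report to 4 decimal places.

With known mean μ and an Inverse-Gamma(α, β) prior on σ², the Normal likelihood is conjugate: posterior is Inv-Gamma(α + n/2, β + Σ(xᵢ−μ)²/2).
Σ(xᵢ−μ)² = (0.09)² + (-0.28)² + (0.12)² + (0.92)² + (-1.06)² + (-2.13)² + (0.55)² + (-2.57)² + (2.50)² + (-0.59)² = 20.1133.
Posterior: Inv-Gamma(5.1 + 10/2, 6.0 + 20.1133/2) = Inv-Gamma(10.10, 16.05665).
E[σ²|data] = β/(α−1) = 16.05665/9.10 = 1.7645.

1.7645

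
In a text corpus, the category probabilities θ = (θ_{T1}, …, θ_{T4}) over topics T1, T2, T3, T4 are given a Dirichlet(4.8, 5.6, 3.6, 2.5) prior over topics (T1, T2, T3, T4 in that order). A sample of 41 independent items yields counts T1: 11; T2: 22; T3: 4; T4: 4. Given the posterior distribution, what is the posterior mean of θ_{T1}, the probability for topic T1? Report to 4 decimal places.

0.2748

The Dirichlet prior is conjugate to the Multinomial likelihood: each posterior αⱼ = prior αⱼ + observed count nⱼ.
Posterior concentration: (15.8, 27.6, 7.6, 6.5), total = 57.5.
E[θ_{T1}|data] = α_{T1}/Σα = 15.8/57.5 = 0.2748.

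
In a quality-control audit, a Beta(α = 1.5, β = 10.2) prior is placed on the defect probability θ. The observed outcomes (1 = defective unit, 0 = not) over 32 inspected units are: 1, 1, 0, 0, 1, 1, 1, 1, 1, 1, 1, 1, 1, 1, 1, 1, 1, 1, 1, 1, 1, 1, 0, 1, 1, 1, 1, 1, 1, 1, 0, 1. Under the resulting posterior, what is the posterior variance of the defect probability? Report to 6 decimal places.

0.004907

The Beta prior is conjugate to a Binomial/Bernoulli likelihood; the update adds successes to α and failures to β.
Posterior: Beta(α+k, β+n−k) = Beta(1.5+28, 10.2+4) = Beta(29.5, 14.2).
Var = αβ/((α+β)²(α+β+1)) = 29.5·14.2/(43.7²·44.7) = 0.004907.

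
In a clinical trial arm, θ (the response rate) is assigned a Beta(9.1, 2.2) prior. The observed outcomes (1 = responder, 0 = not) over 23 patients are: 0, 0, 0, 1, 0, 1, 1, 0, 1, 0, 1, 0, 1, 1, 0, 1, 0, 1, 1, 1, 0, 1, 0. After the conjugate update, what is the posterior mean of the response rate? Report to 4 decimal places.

0.6152

The Beta prior is conjugate to a Binomial/Bernoulli likelihood; the update adds successes to α and failures to β.
Posterior: Beta(α+k, β+n−k) = Beta(9.1+12, 2.2+11) = Beta(21.1, 13.2).
Posterior mean = α/(α+β) = 21.1/34.3 = 0.6152.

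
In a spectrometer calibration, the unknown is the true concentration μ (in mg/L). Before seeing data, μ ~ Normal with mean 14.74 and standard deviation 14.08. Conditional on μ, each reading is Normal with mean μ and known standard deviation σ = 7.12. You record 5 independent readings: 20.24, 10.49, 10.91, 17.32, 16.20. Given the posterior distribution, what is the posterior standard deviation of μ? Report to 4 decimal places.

3.1057

For Normal data with known variance σ², a Normal(μ₀, σ₀²) prior on μ is conjugate. Posterior precision = 1/σ₀² + n/σ²; posterior mean is the precision-weighted average of μ₀ and x̄.
σ₀² = 14.08² = 198.2464, σ² = 7.12² = 50.6944; σ² + n·σ₀² = 50.6944 + 5·198.2464 = 1041.9264.
Posterior precision = 1/σ₀² + n/σ² = 1/198.2464 + 5/50.6944 = (σ² + n·σ₀²)/(σ₀²σ²) = 1041.9264/(198.2464·50.6944); posterior variance σₙ² = σ₀²σ²/(σ² + n·σ₀²) = 198.2464·50.6944/1041.9264 = 9.645578.
Posterior SD = √σₙ² = √(198.2464·50.6944/1041.9264) = 3.1057.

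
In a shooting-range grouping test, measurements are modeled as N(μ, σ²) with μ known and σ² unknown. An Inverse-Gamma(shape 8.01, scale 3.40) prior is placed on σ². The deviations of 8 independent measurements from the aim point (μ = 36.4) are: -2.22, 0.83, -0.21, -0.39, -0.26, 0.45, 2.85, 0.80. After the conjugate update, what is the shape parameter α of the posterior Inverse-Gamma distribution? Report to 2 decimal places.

With known mean μ and an Inverse-Gamma(α, β) prior on σ², the Normal likelihood is conjugate: posterior is Inv-Gamma(α + n/2, β + Σ(xᵢ−μ)²/2).
Σ(xᵢ−μ)² = (-2.22)² + (0.83)² + (-0.21)² + (-0.39)² + (-0.26)² + (0.45)² + (2.85)² + (0.80)² = 14.8461.
Posterior: Inv-Gamma(8.01 + 8/2, 3.40 + 14.8461/2) = Inv-Gamma(12.01, 10.82305).
Posterior α = 12.01.

12.01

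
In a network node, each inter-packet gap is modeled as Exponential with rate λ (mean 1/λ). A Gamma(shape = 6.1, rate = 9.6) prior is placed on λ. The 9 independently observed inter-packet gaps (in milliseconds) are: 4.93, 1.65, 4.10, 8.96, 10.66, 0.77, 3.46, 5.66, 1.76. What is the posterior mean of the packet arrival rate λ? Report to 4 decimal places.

With a Gamma(shape α, rate β) prior on the exponential rate λ, the posterior after n observations with total T = Σxᵢ is Gamma(α+n, β+T).
Sum of observations T = 41.95 milliseconds; n = 9.
Posterior: Gamma(6.1+9, 9.6+41.95) = Gamma(15.1, 51.55).
Posterior mean of λ = α/β = 15.1/51.55 = 0.2929.

0.2929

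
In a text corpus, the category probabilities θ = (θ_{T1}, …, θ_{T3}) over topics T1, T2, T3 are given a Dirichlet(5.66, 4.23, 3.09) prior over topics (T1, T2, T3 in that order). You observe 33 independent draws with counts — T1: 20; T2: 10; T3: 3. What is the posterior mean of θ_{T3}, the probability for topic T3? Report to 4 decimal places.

0.1324

The Dirichlet prior is conjugate to the Multinomial likelihood: each posterior αⱼ = prior αⱼ + observed count nⱼ.
Posterior concentration: (25.66, 14.23, 6.09), total = 45.98.
E[θ_{T3}|data] = α_{T3}/Σα = 6.09/45.98 = 0.1324.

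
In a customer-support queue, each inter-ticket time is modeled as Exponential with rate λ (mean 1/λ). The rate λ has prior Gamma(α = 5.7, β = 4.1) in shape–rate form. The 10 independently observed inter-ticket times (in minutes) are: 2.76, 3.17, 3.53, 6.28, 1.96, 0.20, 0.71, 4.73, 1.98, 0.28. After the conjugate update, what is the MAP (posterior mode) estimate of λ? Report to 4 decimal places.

0.4949

With a Gamma(shape α, rate β) prior on the exponential rate λ, the posterior after n observations with total T = Σxᵢ is Gamma(α+n, β+T).
Sum of observations T = 25.60 minutes; n = 10.
Posterior: Gamma(5.7+10, 4.1+25.60) = Gamma(15.7, 29.70).
Mode = (α−1)/β = 0.4949.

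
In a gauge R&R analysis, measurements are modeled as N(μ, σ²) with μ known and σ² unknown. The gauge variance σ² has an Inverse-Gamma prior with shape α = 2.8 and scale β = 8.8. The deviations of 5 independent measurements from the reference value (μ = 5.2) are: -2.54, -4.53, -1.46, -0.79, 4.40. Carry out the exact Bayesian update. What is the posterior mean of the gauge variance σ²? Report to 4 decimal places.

7.7544

With known mean μ and an Inverse-Gamma(α, β) prior on σ², the Normal likelihood is conjugate: posterior is Inv-Gamma(α + n/2, β + Σ(xᵢ−μ)²/2).
Σ(xᵢ−μ)² = (-2.54)² + (-4.53)² + (-1.46)² + (-0.79)² + (4.40)² = 49.0882.
Posterior: Inv-Gamma(2.8 + 5/2, 8.8 + 49.0882/2) = Inv-Gamma(5.30, 33.34410).
E[σ²|data] = β/(α−1) = 33.34410/4.30 = 7.7544.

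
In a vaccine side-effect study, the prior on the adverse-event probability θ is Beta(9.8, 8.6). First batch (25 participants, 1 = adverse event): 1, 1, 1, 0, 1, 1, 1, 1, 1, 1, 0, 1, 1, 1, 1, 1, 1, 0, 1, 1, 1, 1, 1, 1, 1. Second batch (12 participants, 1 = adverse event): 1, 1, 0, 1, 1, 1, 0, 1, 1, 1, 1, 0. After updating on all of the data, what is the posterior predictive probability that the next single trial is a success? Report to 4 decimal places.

The Beta prior is conjugate to a Binomial/Bernoulli likelihood; the update adds successes to α and failures to β.
After batch 1: Beta(9.8+22, 8.6+3) = Beta(31.8, 11.6).
After batch 2: Beta(31.8+9, 11.6+3) = Beta(40.8, 14.6).
For a single future Bernoulli trial, P(success | data) = α/(α+β) = 0.7365.

0.7365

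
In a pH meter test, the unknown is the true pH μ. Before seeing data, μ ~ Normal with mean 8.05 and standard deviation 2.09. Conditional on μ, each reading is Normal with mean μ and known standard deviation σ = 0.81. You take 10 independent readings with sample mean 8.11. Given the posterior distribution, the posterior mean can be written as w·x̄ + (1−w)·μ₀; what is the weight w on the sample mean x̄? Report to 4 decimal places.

For Normal data with known variance σ², a Normal(μ₀, σ₀²) prior on μ is conjugate. Posterior precision = 1/σ₀² + n/σ²; posterior mean is the precision-weighted average of μ₀ and x̄.
σ₀² = 2.09² = 4.3681, σ² = 0.81² = 0.6561. Prior precision 1/σ₀² = 1/4.3681; data precision n/σ² = 10/0.6561.
w = (n/σ²)/(1/σ₀² + n/σ²) = n·σ₀²/(σ² + n·σ₀²) = 10·4.3681/(0.6561 + 10·4.3681) = 43.681/44.3371 = 0.9852.

0.9852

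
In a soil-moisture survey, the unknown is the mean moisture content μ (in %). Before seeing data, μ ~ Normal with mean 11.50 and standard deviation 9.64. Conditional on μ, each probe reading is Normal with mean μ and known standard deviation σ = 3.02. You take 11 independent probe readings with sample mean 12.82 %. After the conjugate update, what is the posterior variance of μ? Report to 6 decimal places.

For Normal data with known variance σ², a Normal(μ₀, σ₀²) prior on μ is conjugate. Posterior precision = 1/σ₀² + n/σ²; posterior mean is the precision-weighted average of μ₀ and x̄.
σ₀² = 9.64² = 92.9296, σ² = 3.02² = 9.1204; σ² + n·σ₀² = 9.1204 + 11·92.9296 = 1031.346.
Posterior precision = 1/σ₀² + n/σ² = 1/92.9296 + 11/9.1204 = (σ² + n·σ₀²)/(σ₀²σ²) = 1031.346/(92.9296·9.1204); posterior variance σₙ² = σ₀²σ²/(σ² + n·σ₀²) = 92.9296·9.1204/1031.346 = 0.821795.

0.821795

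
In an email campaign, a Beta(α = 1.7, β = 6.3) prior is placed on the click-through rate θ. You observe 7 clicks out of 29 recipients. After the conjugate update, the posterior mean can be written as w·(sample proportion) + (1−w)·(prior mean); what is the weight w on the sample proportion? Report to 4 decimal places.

0.7838

The Beta prior is conjugate to a Binomial/Bernoulli likelihood; the update adds successes to α and failures to β.
Posterior mean = (α₀+k)/(α₀+β₀+n) = [n/(α₀+β₀+n)]·(k/n) + [(α₀+β₀)/(α₀+β₀+n)]·α₀/(α₀+β₀), so only n and the prior enter the weight.
The weight on the data is w = n/(α₀+β₀+n) = 29/(1.7+6.3+29) = 29/37.0 = 0.7838.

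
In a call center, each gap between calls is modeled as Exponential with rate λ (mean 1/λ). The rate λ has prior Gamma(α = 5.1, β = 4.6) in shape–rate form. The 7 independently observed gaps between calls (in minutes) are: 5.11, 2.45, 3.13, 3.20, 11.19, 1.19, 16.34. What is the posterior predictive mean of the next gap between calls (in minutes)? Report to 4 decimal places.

With a Gamma(shape α, rate β) prior on the exponential rate λ, the posterior after n observations with total T = Σxᵢ is Gamma(α+n, β+T).
Sum of observations T = 42.61 minutes; n = 7.
Posterior: Gamma(5.1+7, 4.6+42.61) = Gamma(12.1, 47.21).
The predictive distribution for the next observation is Lomax; its mean is β/(α−1) = 47.21/11.1 = 4.2532.

4.2532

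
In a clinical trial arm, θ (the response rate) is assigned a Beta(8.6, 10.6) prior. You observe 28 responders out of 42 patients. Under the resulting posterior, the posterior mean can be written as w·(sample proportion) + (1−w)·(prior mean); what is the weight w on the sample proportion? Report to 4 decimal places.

0.6863

The Beta prior is conjugate to a Binomial/Bernoulli likelihood; the update adds successes to α and failures to β.
Posterior mean = (α₀+k)/(α₀+β₀+n) = [n/(α₀+β₀+n)]·(k/n) + [(α₀+β₀)/(α₀+β₀+n)]·α₀/(α₀+β₀), so only n and the prior enter the weight.
The weight on the data is w = n/(α₀+β₀+n) = 42/(8.6+10.6+42) = 42/61.2 = 0.6863.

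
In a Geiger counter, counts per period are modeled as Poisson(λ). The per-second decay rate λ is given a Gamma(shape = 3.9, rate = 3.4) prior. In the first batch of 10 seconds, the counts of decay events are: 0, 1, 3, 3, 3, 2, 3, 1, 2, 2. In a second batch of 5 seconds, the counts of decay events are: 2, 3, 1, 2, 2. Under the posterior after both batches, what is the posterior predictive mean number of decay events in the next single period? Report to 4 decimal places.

1.8424

With a Gamma(shape α, rate β) prior, the Poisson likelihood is conjugate: the posterior is Gamma(α + ΣXᵢ, β + n).
Batch 1: sum of counts S = 20 over n = 10 seconds.
After batch 1: Gamma(α+S, β+n) = Gamma(3.9+20, 3.4+10) = Gamma(23.9, 13.4).
Batch 2: sum of counts S = 10 over n = 5 seconds.
After batch 2: Gamma(α+S, β+n) = Gamma(23.9+10, 13.4+5) = Gamma(33.9, 18.4).
The predictive distribution for one future period is NegBinom with mean α/β = 1.8424.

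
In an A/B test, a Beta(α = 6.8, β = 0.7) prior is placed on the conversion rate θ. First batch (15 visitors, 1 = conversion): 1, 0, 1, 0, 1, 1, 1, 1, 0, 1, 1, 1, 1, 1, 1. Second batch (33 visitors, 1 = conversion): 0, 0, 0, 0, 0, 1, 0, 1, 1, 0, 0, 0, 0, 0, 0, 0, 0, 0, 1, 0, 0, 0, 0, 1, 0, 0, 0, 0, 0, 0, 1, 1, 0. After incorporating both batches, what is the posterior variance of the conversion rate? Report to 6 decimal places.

0.004403

The Beta prior is conjugate to a Binomial/Bernoulli likelihood; the update adds successes to α and failures to β.
After batch 1: Beta(6.8+12, 0.7+3) = Beta(18.8, 3.7).
After batch 2: Beta(18.8+7, 3.7+26) = Beta(25.8, 29.7).
Var = αβ/((α+β)²(α+β+1)) = 25.8·29.7/(55.5²·56.5) = 0.004403.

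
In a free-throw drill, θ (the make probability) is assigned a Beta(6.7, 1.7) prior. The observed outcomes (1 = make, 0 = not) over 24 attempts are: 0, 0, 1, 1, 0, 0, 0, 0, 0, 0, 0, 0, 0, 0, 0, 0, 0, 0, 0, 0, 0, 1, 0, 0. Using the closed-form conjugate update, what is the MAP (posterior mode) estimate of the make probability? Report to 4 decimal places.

0.2862

The Beta prior is conjugate to a Binomial/Bernoulli likelihood; the update adds successes to α and failures to β.
Posterior: Beta(α+k, β+n−k) = Beta(6.7+3, 1.7+21) = Beta(9.7, 22.7).
Mode of Beta(a,b) for a,b>1 is (a−1)/(a+b−2) = 8.7/30.4 = 0.2862.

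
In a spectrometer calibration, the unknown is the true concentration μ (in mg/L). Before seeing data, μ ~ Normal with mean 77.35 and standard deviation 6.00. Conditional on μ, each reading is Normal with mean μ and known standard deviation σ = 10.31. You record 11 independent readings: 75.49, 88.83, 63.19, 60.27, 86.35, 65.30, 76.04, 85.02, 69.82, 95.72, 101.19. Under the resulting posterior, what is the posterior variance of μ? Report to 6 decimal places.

For Normal data with known variance σ², a Normal(μ₀, σ₀²) prior on μ is conjugate. Posterior precision = 1/σ₀² + n/σ²; posterior mean is the precision-weighted average of μ₀ and x̄.
σ₀² = 6.00² = 36, σ² = 10.31² = 106.2961; σ² + n·σ₀² = 106.2961 + 11·36 = 502.2961.
Posterior precision = 1/σ₀² + n/σ² = 1/36 + 11/106.2961 = (σ² + n·σ₀²)/(σ₀²σ²) = 502.2961/(36·106.2961); posterior variance σₙ² = σ₀²σ²/(σ² + n·σ₀²) = 36·106.2961/502.2961 = 7.618334.

7.618334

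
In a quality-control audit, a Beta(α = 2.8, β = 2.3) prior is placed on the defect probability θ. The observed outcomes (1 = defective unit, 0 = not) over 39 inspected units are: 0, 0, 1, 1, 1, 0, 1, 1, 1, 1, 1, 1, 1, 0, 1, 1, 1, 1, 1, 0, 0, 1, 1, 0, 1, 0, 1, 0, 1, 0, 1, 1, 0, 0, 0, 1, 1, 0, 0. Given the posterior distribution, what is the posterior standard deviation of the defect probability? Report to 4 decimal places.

The Beta prior is conjugate to a Binomial/Bernoulli likelihood; the update adds successes to α and failures to β.
Posterior: Beta(α+k, β+n−k) = Beta(2.8+24, 2.3+15) = Beta(26.8, 17.3).
Var = αβ/((α+β)²(α+β+1)) = 26.8·17.3/(44.1²·45.1) = 0.00528600; SD = √0.00528600 = 0.0727.

0.0727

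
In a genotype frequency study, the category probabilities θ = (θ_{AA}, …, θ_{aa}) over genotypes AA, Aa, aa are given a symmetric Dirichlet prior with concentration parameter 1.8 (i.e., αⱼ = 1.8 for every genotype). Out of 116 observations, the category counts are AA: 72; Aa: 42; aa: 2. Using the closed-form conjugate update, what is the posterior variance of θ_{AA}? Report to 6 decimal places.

The Dirichlet prior is conjugate to the Multinomial likelihood: each posterior αⱼ = prior αⱼ + observed count nⱼ.
Posterior concentration: (73.8, 43.8, 3.8), total = 121.4.
Var[θ_j] = α_j(Σα−α_j)/((Σα)²(Σα+1)) = 73.8·47.6/(121.4²·122.4) = 0.001947.

0.001947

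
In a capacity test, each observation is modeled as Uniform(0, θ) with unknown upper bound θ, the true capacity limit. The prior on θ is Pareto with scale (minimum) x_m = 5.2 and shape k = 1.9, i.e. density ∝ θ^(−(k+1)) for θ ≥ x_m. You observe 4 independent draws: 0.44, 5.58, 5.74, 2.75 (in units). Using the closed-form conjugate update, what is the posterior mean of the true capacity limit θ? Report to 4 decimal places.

A Pareto(scale x_m, shape k) prior on the upper bound θ of Uniform(0, θ) is conjugate: posterior is Pareto(max(x_m, max xᵢ), k + n).
Sample maximum = 5.74; prior scale x_m = 5.2 → posterior scale = max = 5.74.
Posterior shape = 1.9 + 4 = 5.9.
E[θ|data] = k·x_m/(k−1) = 5.9·5.74/4.9 = 6.9114.

6.9114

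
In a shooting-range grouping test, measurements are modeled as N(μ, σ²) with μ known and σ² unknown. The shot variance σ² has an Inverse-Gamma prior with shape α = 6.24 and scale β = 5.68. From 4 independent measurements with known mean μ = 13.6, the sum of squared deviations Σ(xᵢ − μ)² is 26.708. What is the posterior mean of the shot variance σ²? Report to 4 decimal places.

2.6290

With known mean μ and an Inverse-Gamma(α, β) prior on σ², the Normal likelihood is conjugate: posterior is Inv-Gamma(α + n/2, β + Σ(xᵢ−μ)²/2).
Posterior: Inv-Gamma(6.24 + 4/2, 5.68 + 26.708/2) = Inv-Gamma(8.24, 19.0340).
E[σ²|data] = β/(α−1) = 19.0340/7.24 = 2.6290.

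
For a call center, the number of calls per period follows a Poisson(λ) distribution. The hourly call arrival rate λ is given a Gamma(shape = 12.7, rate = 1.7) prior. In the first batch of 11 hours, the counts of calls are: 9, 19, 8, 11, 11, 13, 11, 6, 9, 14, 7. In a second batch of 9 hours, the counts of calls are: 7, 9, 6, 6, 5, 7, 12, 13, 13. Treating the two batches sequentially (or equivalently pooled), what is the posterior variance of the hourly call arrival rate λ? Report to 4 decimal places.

0.4432

With a Gamma(shape α, rate β) prior, the Poisson likelihood is conjugate: the posterior is Gamma(α + ΣXᵢ, β + n).
Batch 1: sum of counts S = 118 over n = 11 hours.
After batch 1: Gamma(α+S, β+n) = Gamma(12.7+118, 1.7+11) = Gamma(130.7, 12.7).
Batch 2: sum of counts S = 78 over n = 9 hours.
After batch 2: Gamma(α+S, β+n) = Gamma(130.7+78, 12.7+9) = Gamma(208.7, 21.7).
Var = α/β² = 208.7/21.7² = 0.4432.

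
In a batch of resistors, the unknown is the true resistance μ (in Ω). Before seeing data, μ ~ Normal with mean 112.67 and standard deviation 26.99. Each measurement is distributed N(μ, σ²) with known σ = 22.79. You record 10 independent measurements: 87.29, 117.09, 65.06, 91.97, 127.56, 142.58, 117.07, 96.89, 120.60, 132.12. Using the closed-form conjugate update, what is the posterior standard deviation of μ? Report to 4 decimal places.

For Normal data with known variance σ², a Normal(μ₀, σ₀²) prior on μ is conjugate. Posterior precision = 1/σ₀² + n/σ²; posterior mean is the precision-weighted average of μ₀ and x̄.
σ₀² = 26.99² = 728.4601, σ² = 22.79² = 519.3841; σ² + n·σ₀² = 519.3841 + 10·728.4601 = 7803.9851.
Posterior precision = 1/σ₀² + n/σ² = 1/728.4601 + 10/519.3841 = (σ² + n·σ₀²)/(σ₀²σ²) = 7803.9851/(728.4601·519.3841); posterior variance σₙ² = σ₀²σ²/(σ² + n·σ₀²) = 728.4601·519.3841/7803.9851 = 48.481717.
Posterior SD = √σₙ² = √(728.4601·519.3841/7803.9851) = 6.9629.

6.9629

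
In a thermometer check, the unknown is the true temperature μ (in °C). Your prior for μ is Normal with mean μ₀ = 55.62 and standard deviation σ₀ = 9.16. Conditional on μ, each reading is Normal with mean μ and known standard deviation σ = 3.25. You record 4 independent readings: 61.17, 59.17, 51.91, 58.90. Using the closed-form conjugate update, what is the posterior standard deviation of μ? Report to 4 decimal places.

1.6000

For Normal data with known variance σ², a Normal(μ₀, σ₀²) prior on μ is conjugate. Posterior precision = 1/σ₀² + n/σ²; posterior mean is the precision-weighted average of μ₀ and x̄.
σ₀² = 9.16² = 83.9056, σ² = 3.25² = 10.5625; σ² + n·σ₀² = 10.5625 + 4·83.9056 = 346.1849.
Posterior precision = 1/σ₀² + n/σ² = 1/83.9056 + 4/10.5625 = (σ² + n·σ₀²)/(σ₀²σ²) = 346.1849/(83.9056·10.5625); posterior variance σₙ² = σ₀²σ²/(σ² + n·σ₀²) = 83.9056·10.5625/346.1849 = 2.560056.
Posterior SD = √σₙ² = √(83.9056·10.5625/346.1849) = 1.6000.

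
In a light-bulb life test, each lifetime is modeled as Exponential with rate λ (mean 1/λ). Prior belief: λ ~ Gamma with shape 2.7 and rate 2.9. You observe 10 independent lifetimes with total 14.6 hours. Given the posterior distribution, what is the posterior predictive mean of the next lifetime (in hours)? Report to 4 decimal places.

1.4957

With a Gamma(shape α, rate β) prior on the exponential rate λ, the posterior after n observations with total T = Σxᵢ is Gamma(α+n, β+T).
Posterior: Gamma(2.7+10, 2.9+14.6) = Gamma(12.7, 17.5).
The predictive distribution for the next observation is Lomax; its mean is β/(α−1) = 17.5/11.7 = 1.4957.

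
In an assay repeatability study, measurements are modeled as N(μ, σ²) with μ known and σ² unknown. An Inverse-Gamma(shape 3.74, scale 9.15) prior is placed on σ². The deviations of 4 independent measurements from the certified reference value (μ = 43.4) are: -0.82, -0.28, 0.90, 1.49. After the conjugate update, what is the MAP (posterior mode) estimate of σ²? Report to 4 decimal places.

With known mean μ and an Inverse-Gamma(α, β) prior on σ², the Normal likelihood is conjugate: posterior is Inv-Gamma(α + n/2, β + Σ(xᵢ−μ)²/2).
Σ(xᵢ−μ)² = (-0.82)² + (-0.28)² + (0.90)² + (1.49)² = 3.7809.
Posterior: Inv-Gamma(3.74 + 4/2, 9.15 + 3.7809/2) = Inv-Gamma(5.74, 11.04045).
Mode = β/(α+1) = 11.04045/6.74 = 1.6380.

1.6380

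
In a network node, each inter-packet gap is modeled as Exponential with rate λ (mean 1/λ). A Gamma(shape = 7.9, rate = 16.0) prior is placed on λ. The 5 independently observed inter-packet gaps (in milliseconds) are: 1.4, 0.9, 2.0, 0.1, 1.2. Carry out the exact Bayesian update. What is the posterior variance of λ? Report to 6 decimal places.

With a Gamma(shape α, rate β) prior on the exponential rate λ, the posterior after n observations with total T = Σxᵢ is Gamma(α+n, β+T).
Sum of observations T = 5.6 milliseconds; n = 5.
Posterior: Gamma(7.9+5, 16.0+5.6) = Gamma(12.9, 21.6).
Var = α/β² = 0.027649.

0.027649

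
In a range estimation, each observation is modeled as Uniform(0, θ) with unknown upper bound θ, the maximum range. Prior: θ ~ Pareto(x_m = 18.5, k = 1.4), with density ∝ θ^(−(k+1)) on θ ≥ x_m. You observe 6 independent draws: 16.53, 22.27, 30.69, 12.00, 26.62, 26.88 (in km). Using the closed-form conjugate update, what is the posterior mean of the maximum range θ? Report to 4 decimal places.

35.4853

A Pareto(scale x_m, shape k) prior on the upper bound θ of Uniform(0, θ) is conjugate: posterior is Pareto(max(x_m, max xᵢ), k + n).
Sample maximum = 30.69; prior scale x_m = 18.5 → posterior scale = max = 30.69.
Posterior shape = 1.4 + 6 = 7.4.
E[θ|data] = k·x_m/(k−1) = 7.4·30.69/6.4 = 35.4853.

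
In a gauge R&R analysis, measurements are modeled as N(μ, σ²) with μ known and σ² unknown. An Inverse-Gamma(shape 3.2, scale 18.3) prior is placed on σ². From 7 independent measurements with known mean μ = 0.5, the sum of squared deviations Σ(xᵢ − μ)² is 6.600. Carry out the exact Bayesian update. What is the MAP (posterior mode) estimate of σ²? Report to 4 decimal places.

2.8052

With known mean μ and an Inverse-Gamma(α, β) prior on σ², the Normal likelihood is conjugate: posterior is Inv-Gamma(α + n/2, β + Σ(xᵢ−μ)²/2).
Posterior: Inv-Gamma(3.2 + 7/2, 18.3 + 6.600/2) = Inv-Gamma(6.70, 21.6000).
Mode = β/(α+1) = 21.6000/7.70 = 2.8052.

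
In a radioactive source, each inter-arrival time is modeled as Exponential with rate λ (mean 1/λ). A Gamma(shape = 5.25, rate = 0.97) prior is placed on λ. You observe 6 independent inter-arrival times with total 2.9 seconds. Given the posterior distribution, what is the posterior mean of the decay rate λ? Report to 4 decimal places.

2.9070

With a Gamma(shape α, rate β) prior on the exponential rate λ, the posterior after n observations with total T = Σxᵢ is Gamma(α+n, β+T).
Posterior: Gamma(5.25+6, 0.97+2.9) = Gamma(11.25, 3.87).
Posterior mean of λ = α/β = 11.25/3.87 = 2.9070.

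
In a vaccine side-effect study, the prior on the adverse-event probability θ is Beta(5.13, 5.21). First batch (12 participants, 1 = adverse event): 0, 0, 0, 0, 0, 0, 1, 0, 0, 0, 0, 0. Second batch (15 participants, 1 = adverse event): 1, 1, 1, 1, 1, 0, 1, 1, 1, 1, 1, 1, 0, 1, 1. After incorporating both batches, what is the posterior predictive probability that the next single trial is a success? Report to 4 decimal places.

The Beta prior is conjugate to a Binomial/Bernoulli likelihood; the update adds successes to α and failures to β.
After batch 1: Beta(5.13+1, 5.21+11) = Beta(6.13, 16.21).
After batch 2: Beta(6.13+13, 16.21+2) = Beta(19.13, 18.21).
For a single future Bernoulli trial, P(success | data) = α/(α+β) = 0.5123.

0.5123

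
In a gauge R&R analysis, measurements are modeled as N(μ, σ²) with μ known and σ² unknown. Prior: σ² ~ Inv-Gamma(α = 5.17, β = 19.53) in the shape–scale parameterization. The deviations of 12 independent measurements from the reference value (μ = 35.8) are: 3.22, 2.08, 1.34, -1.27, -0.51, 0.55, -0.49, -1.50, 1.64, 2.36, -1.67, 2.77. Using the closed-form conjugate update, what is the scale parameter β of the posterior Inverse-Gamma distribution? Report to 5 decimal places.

With known mean μ and an Inverse-Gamma(α, β) prior on σ², the Normal likelihood is conjugate: posterior is Inv-Gamma(α + n/2, β + Σ(xᵢ−μ)²/2).
Σ(xᵢ−μ)² = (3.22)² + (2.08)² + (1.34)² + (-1.27)² + (-0.51)² + (0.55)² + (-0.49)² + (-1.50)² + (1.64)² + (2.36)² + (-1.67)² + (2.77)² = 39.8770.
Posterior: Inv-Gamma(5.17 + 12/2, 19.53 + 39.8770/2) = Inv-Gamma(11.17, 39.46850).
Posterior β = 39.46850.

39.46850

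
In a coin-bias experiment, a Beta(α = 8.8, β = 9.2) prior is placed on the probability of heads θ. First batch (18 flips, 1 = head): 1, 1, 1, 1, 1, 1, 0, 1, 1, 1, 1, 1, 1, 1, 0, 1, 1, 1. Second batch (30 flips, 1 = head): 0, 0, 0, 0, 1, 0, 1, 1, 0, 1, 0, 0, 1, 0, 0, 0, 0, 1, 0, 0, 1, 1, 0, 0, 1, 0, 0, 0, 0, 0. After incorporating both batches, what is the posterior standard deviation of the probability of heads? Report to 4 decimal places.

0.0611

The Beta prior is conjugate to a Binomial/Bernoulli likelihood; the update adds successes to α and failures to β.
After batch 1: Beta(8.8+16, 9.2+2) = Beta(24.8, 11.2).
After batch 2: Beta(24.8+9, 11.2+21) = Beta(33.8, 32.2).
Var = αβ/((α+β)²(α+β+1)) = 33.8·32.2/(66.0²·67.0) = 0.00372915; SD = √0.00372915 = 0.0611.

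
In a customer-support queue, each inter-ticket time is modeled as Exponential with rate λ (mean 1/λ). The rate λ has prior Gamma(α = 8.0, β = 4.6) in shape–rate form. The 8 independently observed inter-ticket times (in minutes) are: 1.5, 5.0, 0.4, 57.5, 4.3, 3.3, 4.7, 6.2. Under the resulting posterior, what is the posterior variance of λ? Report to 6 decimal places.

With a Gamma(shape α, rate β) prior on the exponential rate λ, the posterior after n observations with total T = Σxᵢ is Gamma(α+n, β+T).
Sum of observations T = 82.9 minutes; n = 8.
Posterior: Gamma(8.0+8, 4.6+82.9) = Gamma(16.0, 87.5).
Var = α/β² = 0.002090.

0.002090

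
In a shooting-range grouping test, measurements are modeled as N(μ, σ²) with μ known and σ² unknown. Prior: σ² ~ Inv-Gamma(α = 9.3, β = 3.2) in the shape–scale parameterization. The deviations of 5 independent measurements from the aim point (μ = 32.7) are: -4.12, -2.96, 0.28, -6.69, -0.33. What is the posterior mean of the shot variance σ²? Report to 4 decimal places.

3.5685

With known mean μ and an Inverse-Gamma(α, β) prior on σ², the Normal likelihood is conjugate: posterior is Inv-Gamma(α + n/2, β + Σ(xᵢ−μ)²/2).
Σ(xᵢ−μ)² = (-4.12)² + (-2.96)² + (0.28)² + (-6.69)² + (-0.33)² = 70.6794.
Posterior: Inv-Gamma(9.3 + 5/2, 3.2 + 70.6794/2) = Inv-Gamma(11.80, 38.53970).
E[σ²|data] = β/(α−1) = 38.53970/10.80 = 3.5685.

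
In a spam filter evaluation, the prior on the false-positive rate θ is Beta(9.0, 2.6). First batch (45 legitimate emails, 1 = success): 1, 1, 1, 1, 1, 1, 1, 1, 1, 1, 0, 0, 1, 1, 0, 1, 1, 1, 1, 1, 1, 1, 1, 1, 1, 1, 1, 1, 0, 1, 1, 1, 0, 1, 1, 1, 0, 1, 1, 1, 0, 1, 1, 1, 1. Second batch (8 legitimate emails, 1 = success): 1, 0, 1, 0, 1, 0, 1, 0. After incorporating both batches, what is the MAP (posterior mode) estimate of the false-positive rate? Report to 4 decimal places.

0.7987

The Beta prior is conjugate to a Binomial/Bernoulli likelihood; the update adds successes to α and failures to β.
After batch 1: Beta(9.0+38, 2.6+7) = Beta(47.0, 9.6).
After batch 2: Beta(47.0+4, 9.6+4) = Beta(51.0, 13.6).
Mode of Beta(a,b) for a,b>1 is (a−1)/(a+b−2) = 50.0/62.6 = 0.7987.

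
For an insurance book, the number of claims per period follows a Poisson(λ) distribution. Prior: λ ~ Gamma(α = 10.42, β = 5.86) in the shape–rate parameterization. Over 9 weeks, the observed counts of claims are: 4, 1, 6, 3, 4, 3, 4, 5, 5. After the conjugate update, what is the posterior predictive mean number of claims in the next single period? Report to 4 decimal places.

With a Gamma(shape α, rate β) prior, the Poisson likelihood is conjugate: the posterior is Gamma(α + ΣXᵢ, β + n).
Sum of counts S = 35 over n = 9 weeks.
Posterior: Gamma(α+S, β+n) = Gamma(10.42+35, 5.86+9) = Gamma(45.42, 14.86).
The predictive distribution for one future period is NegBinom with mean α/β = 3.0565.

3.0565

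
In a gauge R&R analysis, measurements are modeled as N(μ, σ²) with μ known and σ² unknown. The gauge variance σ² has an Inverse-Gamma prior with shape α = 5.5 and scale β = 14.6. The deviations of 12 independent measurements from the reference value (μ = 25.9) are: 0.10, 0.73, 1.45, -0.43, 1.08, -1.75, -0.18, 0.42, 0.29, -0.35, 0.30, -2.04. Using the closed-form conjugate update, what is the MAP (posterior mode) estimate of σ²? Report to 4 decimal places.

With known mean μ and an Inverse-Gamma(α, β) prior on σ², the Normal likelihood is conjugate: posterior is Inv-Gamma(α + n/2, β + Σ(xᵢ−μ)²/2).
Σ(xᵢ−μ)² = (0.10)² + (0.73)² + (1.45)² + (-0.43)² + (1.08)² + (-1.75)² + (-0.18)² + (0.42)² + (0.29)² + (-0.35)² + (0.30)² + (-2.04)² = 11.7262.
Posterior: Inv-Gamma(5.5 + 12/2, 14.6 + 11.7262/2) = Inv-Gamma(11.50, 20.46310).
Mode = β/(α+1) = 20.46310/12.50 = 1.6370.

1.6370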